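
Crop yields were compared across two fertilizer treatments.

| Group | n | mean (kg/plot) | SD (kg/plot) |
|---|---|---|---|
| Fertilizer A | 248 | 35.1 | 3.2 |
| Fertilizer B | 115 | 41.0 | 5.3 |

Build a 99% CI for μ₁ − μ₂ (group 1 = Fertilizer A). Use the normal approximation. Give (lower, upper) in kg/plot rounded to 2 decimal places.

Standard errors of each mean: 3.2/√248 = 0.2032 and 5.3/√115 = 0.4942.
SE(x̄₁ − x̄₂) = √(0.2032² + 0.4942²) = 0.5343 for independent samples with unequal variances.
With z* = 2.576, the margin is 2.576 × 0.5343 = 1.3764.
x̄₁ − x̄₂ = 35.1 − 41.0 = -5.9000; the interval is -5.9000 ± 1.3764 = (-7.28, -4.52).

(-7.28, -4.52)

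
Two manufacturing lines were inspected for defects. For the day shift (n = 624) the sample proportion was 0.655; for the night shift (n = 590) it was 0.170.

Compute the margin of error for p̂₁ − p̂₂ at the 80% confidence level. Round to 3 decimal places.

Each SE is √(p̂(1−p̂)/n): √(0.6550·0.3450/624) = 0.01903 and √(0.1700·0.8300/590) = 0.01546.
SE(p̂₁ − p̂₂) = √(SE₁² + SE₂²) = √(0.0003621409 + 0.0002390116) = 0.02452, since the two samples are independent.
At 80% confidence z* = 1.282; margin = 1.282 × 0.02452 = 0.03143.

0.031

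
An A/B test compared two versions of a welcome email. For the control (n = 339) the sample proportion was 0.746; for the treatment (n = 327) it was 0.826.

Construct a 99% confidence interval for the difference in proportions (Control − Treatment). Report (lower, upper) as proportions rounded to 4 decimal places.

The two standard errors are √(0.7460×0.2540/339) = 0.02364 and √(0.8260×0.1740/327) = 0.02096.
Because the samples are independent, SE_diff = √(0.02364² + 0.02096²) = 0.03159.
Using z* = 2.576 for 99%, ME = 2.576 × 0.03159 = 0.08138.
p̂₁ − p̂₂ = -0.0800; interval -0.0800 ± 0.08138 gives (-0.1614, 0.0014).

(-0.1614, 0.0014)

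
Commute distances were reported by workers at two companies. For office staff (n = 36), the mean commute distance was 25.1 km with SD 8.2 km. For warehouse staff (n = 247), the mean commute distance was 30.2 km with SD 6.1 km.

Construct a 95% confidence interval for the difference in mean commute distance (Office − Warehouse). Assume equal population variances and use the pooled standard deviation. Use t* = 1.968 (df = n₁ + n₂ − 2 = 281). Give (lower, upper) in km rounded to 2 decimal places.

s_p = √[((n₁−1)s₁² + (n₂−1)s₂²)/(n₁+n₂−2)] = √[(35·8.2² + 246·6.1²)/281] = 6.3992.
SE = 6.3992·√(1/36 + 1/247) = 1.1416.
With t* = 1.968, margin = 1.968 × 1.1416 = 2.2467.
x̄₁ − x̄₂ = 25.1 − 30.2 = -5.1000; interval -5.1000 ± 2.2467 = (-7.35, -2.85).

(-7.35, -2.85)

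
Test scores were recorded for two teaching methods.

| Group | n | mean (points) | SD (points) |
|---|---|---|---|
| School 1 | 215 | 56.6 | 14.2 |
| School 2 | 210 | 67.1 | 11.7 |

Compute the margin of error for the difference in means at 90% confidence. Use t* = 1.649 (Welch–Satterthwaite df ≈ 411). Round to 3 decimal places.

Per-group SEs: s₁/√n₁ = 14.2/√215 = 0.9684, s₂/√n₂ = 11.7/√210 = 0.8074.
Unpooled SE of the difference: √(0.93779856 + 0.65189476) = 1.2608.
Margin of error = t* · SE = 1.649 × 1.2608 = 2.0791.

2.079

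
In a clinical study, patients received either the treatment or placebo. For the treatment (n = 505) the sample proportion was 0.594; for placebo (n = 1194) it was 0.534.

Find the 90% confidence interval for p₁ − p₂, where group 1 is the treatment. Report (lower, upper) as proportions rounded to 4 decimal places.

The two standard errors are √(0.5940×0.4060/505) = 0.02185 and √(0.5340×0.4660/1194) = 0.01444.
Because the samples are independent, SE_diff = √(0.02185² + 0.01444²) = 0.02619.
Using z* = 1.645 for 90%, ME = 1.645 × 0.02619 = 0.04308.
p̂₁ − p̂₂ = 0.0600; interval 0.0600 ± 0.04308 gives (0.0169, 0.1031).

(0.0169, 0.1031)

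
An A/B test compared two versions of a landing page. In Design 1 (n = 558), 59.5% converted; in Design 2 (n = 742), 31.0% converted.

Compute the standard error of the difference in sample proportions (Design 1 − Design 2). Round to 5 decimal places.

0.02684

Each SE is √(p̂(1−p̂)/n): √(0.5950·0.4050/558) = 0.02078 and √(0.3100·0.6900/742) = 0.01698.
SE(p̂₁ − p̂₂) = √(SE₁² + SE₂²) = √(0.0004318084 + 0.0002883204) = 0.02684, since the two samples are independent.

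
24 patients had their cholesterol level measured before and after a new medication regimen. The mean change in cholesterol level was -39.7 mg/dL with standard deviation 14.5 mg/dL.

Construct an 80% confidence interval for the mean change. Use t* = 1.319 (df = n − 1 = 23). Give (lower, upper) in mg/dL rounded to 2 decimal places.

Paired design: SE = s_d/√n = 14.5/√24 = 2.9598.
t* = 1.319; margin of error = 1.319 × 2.9598 = 3.9040.
-39.7 ± 3.9040 → (-43.60, -35.80).

(-43.60, -35.80)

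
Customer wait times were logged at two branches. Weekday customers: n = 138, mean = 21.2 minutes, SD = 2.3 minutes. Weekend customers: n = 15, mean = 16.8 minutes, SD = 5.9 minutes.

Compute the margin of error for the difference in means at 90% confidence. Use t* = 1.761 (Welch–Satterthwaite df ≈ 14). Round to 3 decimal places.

2.705

SE₁ = s₁/√n₁ = 2.3/√138 = 0.1958; SE₂ = 5.9/√15 = 1.5234.
Independent samples, unequal variances: SE_diff = √(SE₁² + SE₂²) = √(0.03833764 + 2.32074756) = 1.5359.
t* = 1.761, so margin of error = 1.761 × 1.5359 = 2.7047.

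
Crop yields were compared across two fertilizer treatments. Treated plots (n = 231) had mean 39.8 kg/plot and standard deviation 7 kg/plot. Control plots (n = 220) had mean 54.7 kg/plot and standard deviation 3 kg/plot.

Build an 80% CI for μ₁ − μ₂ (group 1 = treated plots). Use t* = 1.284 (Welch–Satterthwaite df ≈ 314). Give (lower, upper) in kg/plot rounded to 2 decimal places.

Per-group SEs: s₁/√n₁ = 7/√231 = 0.4606, s₂/√n₂ = 3/√220 = 0.2023.
Unpooled SE of the difference: √(0.21215236 + 0.04092529) = 0.5031.
Margin of error = t* · SE = 1.284 × 0.5031 = 0.6460.
x̄₁ − x̄₂ = 39.8 − 54.7 = -14.9000.
CI: -14.9000 ± 0.6460 = (-15.55, -14.25).

(-15.55, -14.25)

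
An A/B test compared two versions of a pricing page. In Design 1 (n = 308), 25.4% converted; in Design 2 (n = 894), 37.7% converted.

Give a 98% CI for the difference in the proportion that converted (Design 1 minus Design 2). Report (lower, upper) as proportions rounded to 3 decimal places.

The two standard errors are √(0.2540×0.7460/308) = 0.02480 and √(0.3770×0.6230/894) = 0.01621.
Because the samples are independent, SE_diff = √(0.02480² + 0.01621²) = 0.02963.
Using z* = 2.326 for 98%, ME = 2.326 × 0.02963 = 0.06892.
p̂₁ − p̂₂ = -0.1230; interval -0.1230 ± 0.06892 gives (-0.192, -0.054).

(-0.192, -0.054)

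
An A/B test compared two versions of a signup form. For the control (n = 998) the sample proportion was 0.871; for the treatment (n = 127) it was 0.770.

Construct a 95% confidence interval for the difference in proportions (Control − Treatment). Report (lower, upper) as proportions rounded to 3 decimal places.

(0.025, 0.177)

SE₁ = √(p̂₁(1−p̂₁)/n₁) = √(0.8710·0.1290/998) = 0.01061; SE₂ = √(0.7700·0.2300/127) = 0.03734.
Independent samples: SE of the difference = √(SE₁² + SE₂²) = √(0.0001125721 + 0.0013942756) = 0.03882.
z* for 95% confidence is 1.960, so the margin of error is 1.960 × 0.03882 = 0.07609.
Point estimate p̂₁ − p̂₂ = 0.8710 − 0.7700 = 0.1010.
0.1010 ± 0.07609 → (0.025, 0.177).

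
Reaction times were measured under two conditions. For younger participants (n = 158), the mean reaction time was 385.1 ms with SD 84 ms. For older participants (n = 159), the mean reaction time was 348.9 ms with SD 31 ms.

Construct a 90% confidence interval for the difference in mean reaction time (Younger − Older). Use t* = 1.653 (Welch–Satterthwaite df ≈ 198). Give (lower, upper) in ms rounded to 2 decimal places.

(24.43, 47.97)

Per-group SEs: s₁/√n₁ = 84/√158 = 6.6827, s₂/√n₂ = 31/√159 = 2.4585.
Unpooled SE of the difference: √(44.65847929 + 6.04422225) = 7.1206.
Margin of error = t* · SE = 1.653 × 7.1206 = 11.7704.
x̄₁ − x̄₂ = 385.1 − 348.9 = 36.2000.
CI: 36.2000 ± 11.7704 = (24.43, 47.97).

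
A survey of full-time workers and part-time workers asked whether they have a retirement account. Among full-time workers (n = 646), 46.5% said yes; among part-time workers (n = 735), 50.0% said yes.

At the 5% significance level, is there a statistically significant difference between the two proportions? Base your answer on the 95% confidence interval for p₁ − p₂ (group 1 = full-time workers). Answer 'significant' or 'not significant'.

not significant

Each SE is √(p̂(1−p̂)/n): √(0.4650·0.5350/646) = 0.01962 and √(0.5000·0.5000/735) = 0.01844.
SE(p̂₁ − p̂₂) = √(SE₁² + SE₂²) = √(0.0003849444 + 0.0003400336) = 0.02693, since the two samples are independent.
At 95% confidence z* = 1.960; margin = 1.960 × 0.02693 = 0.05278.
The difference is 0.4650 − 0.5000 = -0.0350, so the interval is -0.0350 ± 0.05278 = (-0.08778, 0.01778).
The interval (-0.08778, 0.01778) contains 0, so the difference is not significant.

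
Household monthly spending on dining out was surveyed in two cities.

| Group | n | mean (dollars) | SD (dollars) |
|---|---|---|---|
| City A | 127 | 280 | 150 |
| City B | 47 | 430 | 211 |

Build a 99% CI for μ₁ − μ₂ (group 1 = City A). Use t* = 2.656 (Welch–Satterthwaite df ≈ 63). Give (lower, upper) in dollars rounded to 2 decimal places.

SE₁ = s₁/√n₁ = 150/√127 = 13.3103; SE₂ = 211/√47 = 30.7775.
Independent samples, unequal variances: SE_diff = √(SE₁² + SE₂²) = √(177.16408609 + 947.25450625) = 33.5324.
t* = 2.656, so margin of error = 2.656 × 33.5324 = 89.0621.
Difference in means = 280 − 430 = -150.0000.
-150.0000 ± 89.0621 → (-239.06, -60.94).

(-239.06, -60.94)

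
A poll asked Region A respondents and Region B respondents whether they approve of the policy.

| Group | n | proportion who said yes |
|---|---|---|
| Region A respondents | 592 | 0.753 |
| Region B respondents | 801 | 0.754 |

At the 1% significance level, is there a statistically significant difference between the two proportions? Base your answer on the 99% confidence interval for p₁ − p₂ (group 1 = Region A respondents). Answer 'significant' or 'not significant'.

not significant

Each SE is √(p̂(1−p̂)/n): √(0.7530·0.2470/592) = 0.01772 and √(0.7540·0.2460/801) = 0.01522.
SE(p̂₁ − p̂₂) = √(SE₁² + SE₂²) = √(0.0003139984 + 0.0002316484) = 0.02336, since the two samples are independent.
At 99% confidence z* = 2.576; margin = 2.576 × 0.02336 = 0.06018.
The difference is 0.7530 − 0.7540 = -0.0010, so the interval is -0.0010 ± 0.06018 = (-0.06118, 0.05918).
The interval (-0.06118, 0.05918) contains 0, so the difference is not significant.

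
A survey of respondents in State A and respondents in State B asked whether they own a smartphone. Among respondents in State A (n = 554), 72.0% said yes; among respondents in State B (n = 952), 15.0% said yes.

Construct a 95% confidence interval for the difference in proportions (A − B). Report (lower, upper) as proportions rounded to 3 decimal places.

SE₁ = √(p̂₁(1−p̂₁)/n₁) = √(0.7200·0.2800/554) = 0.01908; SE₂ = √(0.1500·0.8500/952) = 0.01157.
Independent samples: SE of the difference = √(SE₁² + SE₂²) = √(0.0003640464 + 0.0001338649) = 0.02231.
z* for 95% confidence is 1.960, so the margin of error is 1.960 × 0.02231 = 0.04373.
Point estimate p̂₁ − p̂₂ = 0.7200 − 0.1500 = 0.5700.
0.5700 ± 0.04373 → (0.526, 0.614).

(0.526, 0.614)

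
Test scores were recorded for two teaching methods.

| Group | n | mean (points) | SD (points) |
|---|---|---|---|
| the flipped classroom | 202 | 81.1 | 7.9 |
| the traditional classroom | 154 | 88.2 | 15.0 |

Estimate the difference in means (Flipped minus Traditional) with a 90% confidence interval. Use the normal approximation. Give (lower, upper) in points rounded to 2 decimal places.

(-9.29, -4.91)

Per-group SEs: s₁/√n₁ = 7.9/√202 = 0.5558, s₂/√n₂ = 15.0/√154 = 1.2087.
Unpooled SE of the difference: √(0.30891364 + 1.46095569) = 1.3304.
Margin of error = z* · SE = 1.645 × 1.3304 = 2.1885.
x̄₁ − x̄₂ = 81.1 − 88.2 = -7.1000.
CI: -7.1000 ± 2.1885 = (-9.29, -4.91).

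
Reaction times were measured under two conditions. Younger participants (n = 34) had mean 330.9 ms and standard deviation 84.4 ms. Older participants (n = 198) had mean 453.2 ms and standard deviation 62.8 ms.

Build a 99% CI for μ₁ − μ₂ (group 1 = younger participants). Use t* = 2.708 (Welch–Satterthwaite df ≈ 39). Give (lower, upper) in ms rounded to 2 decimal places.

SE₁ = s₁/√n₁ = 84.4/√34 = 14.4745; SE₂ = 62.8/√198 = 4.4630.
Independent samples, unequal variances: SE_diff = √(SE₁² + SE₂²) = √(209.51115025 + 19.918369) = 15.1469.
t* = 2.708, so margin of error = 2.708 × 15.1469 = 41.0178.
Difference in means = 330.9 − 453.2 = -122.3000.
-122.3000 ± 41.0178 → (-163.32, -81.28).

(-163.32, -81.28)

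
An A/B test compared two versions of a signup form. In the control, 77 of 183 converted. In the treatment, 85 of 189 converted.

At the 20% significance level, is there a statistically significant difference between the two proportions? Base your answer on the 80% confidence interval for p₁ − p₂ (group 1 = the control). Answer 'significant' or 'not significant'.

p̂₁ = 77/183 = 0.4208 and p̂₂ = 85/189 = 0.4497.
SE₁ = √(p̂₁(1−p̂₁)/n₁) = √(0.4208·0.5792/183) = 0.03649; SE₂ = √(0.4497·0.5503/189) = 0.03619.
Independent samples: SE of the difference = √(SE₁² + SE₂²) = √(0.0013315201 + 0.0013097161) = 0.05139.
z* for 80% confidence is 1.282, so the margin of error is 1.282 × 0.05139 = 0.06588.
Point estimate p̂₁ − p̂₂ = 0.4208 − 0.4497 = -0.0289.
-0.0289 ± 0.06588 → (-0.09478, 0.03698).
The interval (-0.09478, 0.03698) contains 0, so the difference is not significant.

not significant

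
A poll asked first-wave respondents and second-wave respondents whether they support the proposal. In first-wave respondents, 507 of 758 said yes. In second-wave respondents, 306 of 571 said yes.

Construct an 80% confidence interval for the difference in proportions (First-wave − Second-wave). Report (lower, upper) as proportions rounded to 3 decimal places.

Sample proportions: 507/758 = 0.6689, 306/571 = 0.5359.
Each SE is √(p̂(1−p̂)/n): √(0.6689·0.3311/758) = 0.01709 and √(0.5359·0.4641/571) = 0.02087.
SE(p̂₁ − p̂₂) = √(SE₁² + SE₂²) = √(0.0002920681 + 0.0004355569) = 0.02697, since the two samples are independent.
At 80% confidence z* = 1.282; margin = 1.282 × 0.02697 = 0.03458.
The difference is 0.6689 − 0.5359 = 0.1330, so the interval is 0.1330 ± 0.03458 = (0.098, 0.168).

(0.098, 0.168)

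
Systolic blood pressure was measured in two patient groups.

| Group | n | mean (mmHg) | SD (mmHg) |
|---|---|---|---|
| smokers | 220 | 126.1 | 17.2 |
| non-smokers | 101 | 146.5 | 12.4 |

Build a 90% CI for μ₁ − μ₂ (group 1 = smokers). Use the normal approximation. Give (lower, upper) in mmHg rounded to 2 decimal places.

(-23.19, -17.61)

SE₁ = s₁/√n₁ = 17.2/√220 = 1.1596; SE₂ = 12.4/√101 = 1.2338.
Independent samples, unequal variances: SE_diff = √(SE₁² + SE₂²) = √(1.34467216 + 1.52226244) = 1.6932.
z* = 1.645, so margin of error = 1.645 × 1.6932 = 2.7853.
Difference in means = 126.1 − 146.5 = -20.4000.
-20.4000 ± 2.7853 → (-23.19, -17.61).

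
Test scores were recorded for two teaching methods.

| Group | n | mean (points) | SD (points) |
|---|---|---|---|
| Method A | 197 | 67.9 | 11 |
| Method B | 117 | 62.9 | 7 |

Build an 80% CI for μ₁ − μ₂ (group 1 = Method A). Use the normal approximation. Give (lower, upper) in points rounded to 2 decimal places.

SE₁ = s₁/√n₁ = 11/√197 = 0.7837; SE₂ = 7/√117 = 0.6472.
Independent samples, unequal variances: SE_diff = √(SE₁² + SE₂²) = √(0.61418569 + 0.41886784) = 1.0164.
z* = 1.282, so margin of error = 1.282 × 1.0164 = 1.3030.
Difference in means = 67.9 − 62.9 = 5.0000.
5.0000 ± 1.3030 → (3.70, 6.30).

(3.70, 6.30)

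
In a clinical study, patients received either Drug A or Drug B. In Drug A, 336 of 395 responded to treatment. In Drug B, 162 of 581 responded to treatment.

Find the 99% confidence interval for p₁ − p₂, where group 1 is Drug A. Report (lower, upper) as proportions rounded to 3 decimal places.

Sample proportions: 336/395 = 0.8506, 162/581 = 0.2788.
Each SE is √(p̂(1−p̂)/n): √(0.8506·0.1494/395) = 0.01794 and √(0.2788·0.7212/581) = 0.01860.
SE(p̂₁ − p̂₂) = √(SE₁² + SE₂²) = √(0.0003218436 + 0.00034596) = 0.02584, since the two samples are independent.
At 99% confidence z* = 2.576; margin = 2.576 × 0.02584 = 0.06656.
The difference is 0.8506 − 0.2788 = 0.5718, so the interval is 0.5718 ± 0.06656 = (0.505, 0.638).

(0.505, 0.638)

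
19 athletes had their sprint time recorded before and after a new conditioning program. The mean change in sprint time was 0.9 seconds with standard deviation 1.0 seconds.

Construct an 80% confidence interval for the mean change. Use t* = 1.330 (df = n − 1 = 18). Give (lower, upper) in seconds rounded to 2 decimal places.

(0.59, 1.21)

Paired design: SE = s_d/√n = 1.0/√19 = 0.2294.
t* = 1.330; margin of error = 1.330 × 0.2294 = 0.3051.
0.9 ± 0.3051 → (0.59, 1.21).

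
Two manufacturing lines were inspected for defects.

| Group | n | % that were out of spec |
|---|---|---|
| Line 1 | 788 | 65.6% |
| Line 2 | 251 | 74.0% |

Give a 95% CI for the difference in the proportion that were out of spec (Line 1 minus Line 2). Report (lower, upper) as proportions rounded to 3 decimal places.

(-0.148, -0.020)

Each SE is √(p̂(1−p̂)/n): √(0.6560·0.3440/788) = 0.01692 and √(0.7400·0.2600/251) = 0.02769.
SE(p̂₁ − p̂₂) = √(SE₁² + SE₂²) = √(0.0002862864 + 0.0007667361) = 0.03245, since the two samples are independent.
At 95% confidence z* = 1.960; margin = 1.960 × 0.03245 = 0.06360.
The difference is 0.6560 − 0.7400 = -0.0840, so the interval is -0.0840 ± 0.06360 = (-0.148, -0.020).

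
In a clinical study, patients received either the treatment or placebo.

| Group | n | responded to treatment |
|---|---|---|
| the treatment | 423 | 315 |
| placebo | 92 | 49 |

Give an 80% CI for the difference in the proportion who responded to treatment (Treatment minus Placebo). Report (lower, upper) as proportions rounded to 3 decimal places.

Sample proportions: 315/423 = 0.7447, 49/92 = 0.5326.
Each SE is √(p̂(1−p̂)/n): √(0.7447·0.2553/423) = 0.02120 and √(0.5326·0.4674/92) = 0.05202.
SE(p̂₁ − p̂₂) = √(SE₁² + SE₂²) = √(0.00044944 + 0.0027060804) = 0.05617, since the two samples are independent.
At 80% confidence z* = 1.282; margin = 1.282 × 0.05617 = 0.07201.
The difference is 0.7447 − 0.5326 = 0.2121, so the interval is 0.2121 ± 0.07201 = (0.140, 0.284).

(0.140, 0.284)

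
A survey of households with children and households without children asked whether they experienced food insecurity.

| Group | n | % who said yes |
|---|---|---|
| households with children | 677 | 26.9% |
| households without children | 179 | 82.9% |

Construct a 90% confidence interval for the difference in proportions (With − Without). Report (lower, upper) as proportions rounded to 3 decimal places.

(-0.614, -0.506)

The two standard errors are √(0.2690×0.7310/677) = 0.01704 and √(0.8290×0.1710/179) = 0.02814.
Because the samples are independent, SE_diff = √(0.01704² + 0.02814²) = 0.03290.
Using z* = 1.645 for 90%, ME = 1.645 × 0.03290 = 0.05412.
p̂₁ − p̂₂ = -0.5600; interval -0.5600 ± 0.05412 gives (-0.614, -0.506).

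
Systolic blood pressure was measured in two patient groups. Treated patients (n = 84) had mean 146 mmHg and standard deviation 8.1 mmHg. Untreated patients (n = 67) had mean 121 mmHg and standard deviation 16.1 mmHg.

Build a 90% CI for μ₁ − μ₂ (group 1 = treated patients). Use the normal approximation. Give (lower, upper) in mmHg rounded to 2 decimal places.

(21.45, 28.55)

SE₁ = s₁/√n₁ = 8.1/√84 = 0.8838; SE₂ = 16.1/√67 = 1.9669.
Independent samples, unequal variances: SE_diff = √(SE₁² + SE₂²) = √(0.78110244 + 3.86869561) = 2.1563.
z* = 1.645, so margin of error = 1.645 × 2.1563 = 3.5471.
Difference in means = 146 − 121 = 25.0000.
25.0000 ± 3.5471 → (21.45, 28.55).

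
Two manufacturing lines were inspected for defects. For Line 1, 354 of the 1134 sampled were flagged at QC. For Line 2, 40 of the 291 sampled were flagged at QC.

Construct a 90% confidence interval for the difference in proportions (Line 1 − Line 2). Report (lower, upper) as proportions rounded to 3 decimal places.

(0.135, 0.215)

Sample proportions: 354/1134 = 0.3122, 40/291 = 0.1375.
Each SE is √(p̂(1−p̂)/n): √(0.3122·0.6878/1134) = 0.01376 and √(0.1375·0.8625/291) = 0.02019.
SE(p̂₁ − p̂₂) = √(SE₁² + SE₂²) = √(0.0001893376 + 0.0004076361) = 0.02443, since the two samples are independent.
At 90% confidence z* = 1.645; margin = 1.645 × 0.02443 = 0.04019.
The difference is 0.3122 − 0.1375 = 0.1747, so the interval is 0.1747 ± 0.04019 = (0.135, 0.215).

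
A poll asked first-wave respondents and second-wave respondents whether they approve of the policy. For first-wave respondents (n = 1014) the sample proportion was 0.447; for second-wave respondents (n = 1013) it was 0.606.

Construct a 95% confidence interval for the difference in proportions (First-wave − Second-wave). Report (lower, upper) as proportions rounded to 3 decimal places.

(-0.202, -0.116)

The two standard errors are √(0.4470×0.5530/1014) = 0.01561 and √(0.6060×0.3940/1013) = 0.01535.
Because the samples are independent, SE_diff = √(0.01561² + 0.01535²) = 0.02189.
Using z* = 1.960 for 95%, ME = 1.960 × 0.02189 = 0.04290.
p̂₁ − p̂₂ = -0.1590; interval -0.1590 ± 0.04290 gives (-0.202, -0.116).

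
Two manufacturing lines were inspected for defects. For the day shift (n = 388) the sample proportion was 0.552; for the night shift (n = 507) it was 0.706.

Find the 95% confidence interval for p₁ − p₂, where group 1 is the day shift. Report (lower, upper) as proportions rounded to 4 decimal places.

SE₁ = √(p̂₁(1−p̂₁)/n₁) = √(0.5520·0.4480/388) = 0.02525; SE₂ = √(0.7060·0.2940/507) = 0.02023.
Independent samples: SE of the difference = √(SE₁² + SE₂²) = √(0.0006375625 + 0.0004092529) = 0.03235.
z* for 95% confidence is 1.960, so the margin of error is 1.960 × 0.03235 = 0.06341.
Point estimate p̂₁ − p̂₂ = 0.5520 − 0.7060 = -0.1540.
-0.1540 ± 0.06341 → (-0.2174, -0.0906).

(-0.2174, -0.0906)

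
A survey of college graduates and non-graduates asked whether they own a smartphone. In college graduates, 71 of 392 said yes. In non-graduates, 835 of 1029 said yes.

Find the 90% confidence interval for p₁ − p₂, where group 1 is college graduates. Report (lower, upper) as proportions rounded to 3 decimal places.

(-0.668, -0.593)

p̂₁ = 71/392 = 0.1811 and p̂₂ = 835/1029 = 0.8115.
SE₁ = √(p̂₁(1−p̂₁)/n₁) = √(0.1811·0.8189/392) = 0.01945; SE₂ = √(0.8115·0.1885/1029) = 0.01219.
Independent samples: SE of the difference = √(SE₁² + SE₂²) = √(0.0003783025 + 0.0001485961) = 0.02295.
z* for 90% confidence is 1.645, so the margin of error is 1.645 × 0.02295 = 0.03775.
Point estimate p̂₁ − p̂₂ = 0.1811 − 0.8115 = -0.6304.
-0.6304 ± 0.03775 → (-0.668, -0.593).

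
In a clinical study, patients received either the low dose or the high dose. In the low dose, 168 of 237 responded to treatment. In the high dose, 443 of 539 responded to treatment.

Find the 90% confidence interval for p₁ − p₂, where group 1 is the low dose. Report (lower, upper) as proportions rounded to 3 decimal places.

Sample proportions: 168/237 = 0.7089, 443/539 = 0.8219.
Each SE is √(p̂(1−p̂)/n): √(0.7089·0.2911/237) = 0.02951 and √(0.8219·0.1781/539) = 0.01648.
SE(p̂₁ − p̂₂) = √(SE₁² + SE₂²) = √(0.0008708401 + 0.0002715904) = 0.03380, since the two samples are independent.
At 90% confidence z* = 1.645; margin = 1.645 × 0.03380 = 0.05560.
The difference is 0.7089 − 0.8219 = -0.1130, so the interval is -0.1130 ± 0.05560 = (-0.169, -0.057).

(-0.169, -0.057)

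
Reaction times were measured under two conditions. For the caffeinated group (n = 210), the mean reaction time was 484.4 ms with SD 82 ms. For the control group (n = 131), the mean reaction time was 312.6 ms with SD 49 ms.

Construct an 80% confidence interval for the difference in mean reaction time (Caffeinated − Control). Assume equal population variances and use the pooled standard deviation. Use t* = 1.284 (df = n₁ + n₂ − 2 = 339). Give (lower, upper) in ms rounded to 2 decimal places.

Pooled variance s_p² = [209·82² + 130·49²] / (210+131−2) = 5066.2124, so s_p = 71.1773.
SE_diff = s_p·√(1/n₁ + 1/n₂) = 71.1773·√(1/210 + 1/131) = 7.9245.
t* = 1.284; margin = 1.284 × 7.9245 = 10.1751.
Difference = 484.4 − 312.6 = 171.8000.
171.8000 ± 10.1751 → (161.62, 181.98).

(161.62, 181.98)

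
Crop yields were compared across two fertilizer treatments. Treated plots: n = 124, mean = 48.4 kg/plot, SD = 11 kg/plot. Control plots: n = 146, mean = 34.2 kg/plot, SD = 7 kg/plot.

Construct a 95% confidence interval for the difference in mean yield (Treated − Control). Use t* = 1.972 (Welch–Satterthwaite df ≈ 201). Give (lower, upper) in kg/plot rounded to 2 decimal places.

Standard errors of each mean: 11/√124 = 0.9878 and 7/√146 = 0.5793.
SE(x̄₁ − x̄₂) = √(0.9878² + 0.5793²) = 1.1451 for independent samples with unequal variances.
With t* = 1.972, the margin is 1.972 × 1.1451 = 2.2581.
x̄₁ − x̄₂ = 48.4 − 34.2 = 14.2000; the interval is 14.2000 ± 2.2581 = (11.94, 16.46).

(11.94, 16.46)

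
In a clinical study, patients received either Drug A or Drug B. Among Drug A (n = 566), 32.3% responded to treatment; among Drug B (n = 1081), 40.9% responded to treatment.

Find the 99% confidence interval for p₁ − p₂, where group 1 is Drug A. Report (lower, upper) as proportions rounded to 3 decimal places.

SE₁ = √(p̂₁(1−p̂₁)/n₁) = √(0.3230·0.6770/566) = 0.01966; SE₂ = √(0.4090·0.5910/1081) = 0.01495.
Independent samples: SE of the difference = √(SE₁² + SE₂²) = √(0.0003865156 + 0.0002235025) = 0.02470.
z* for 99% confidence is 2.576, so the margin of error is 2.576 × 0.02470 = 0.06363.
Point estimate p̂₁ − p̂₂ = 0.3230 − 0.4090 = -0.0860.
-0.0860 ± 0.06363 → (-0.150, -0.022).

(-0.150, -0.022)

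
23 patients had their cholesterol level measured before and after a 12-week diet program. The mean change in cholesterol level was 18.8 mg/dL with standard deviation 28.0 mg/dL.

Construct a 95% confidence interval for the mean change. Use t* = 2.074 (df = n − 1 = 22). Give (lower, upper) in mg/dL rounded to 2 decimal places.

Paired design: SE = s_d/√n = 28.0/√23 = 5.8384.
t* = 2.074; margin of error = 2.074 × 5.8384 = 12.1088.
18.8 ± 12.1088 → (6.69, 30.91).

(6.69, 30.91)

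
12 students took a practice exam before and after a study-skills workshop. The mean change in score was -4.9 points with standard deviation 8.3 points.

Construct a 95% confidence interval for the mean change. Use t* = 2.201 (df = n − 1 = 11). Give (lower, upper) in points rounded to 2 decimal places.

(-10.17, 0.37)

Paired design: SE = s_d/√n = 8.3/√12 = 2.3960.
t* = 2.201; margin of error = 2.201 × 2.3960 = 5.2736.
-4.9 ± 5.2736 → (-10.17, 0.37).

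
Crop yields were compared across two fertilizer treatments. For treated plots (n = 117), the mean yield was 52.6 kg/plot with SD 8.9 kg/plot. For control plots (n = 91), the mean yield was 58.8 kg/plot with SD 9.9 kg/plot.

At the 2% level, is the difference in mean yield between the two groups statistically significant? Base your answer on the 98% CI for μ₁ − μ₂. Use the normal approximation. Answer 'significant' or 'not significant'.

SE₁ = s₁/√n₁ = 8.9/√117 = 0.8228; SE₂ = 9.9/√91 = 1.0378.
Independent samples, unequal variances: SE_diff = √(SE₁² + SE₂²) = √(0.67699984 + 1.07702884) = 1.3244.
z* = 2.326, so margin of error = 2.326 × 1.3244 = 3.0806.
Difference in means = 52.6 − 58.8 = -6.2000.
-6.2000 ± 3.0806 → (-9.2806, -3.1194).
The interval (-9.2806, -3.1194) does not contain 0, so the difference is significant.

significant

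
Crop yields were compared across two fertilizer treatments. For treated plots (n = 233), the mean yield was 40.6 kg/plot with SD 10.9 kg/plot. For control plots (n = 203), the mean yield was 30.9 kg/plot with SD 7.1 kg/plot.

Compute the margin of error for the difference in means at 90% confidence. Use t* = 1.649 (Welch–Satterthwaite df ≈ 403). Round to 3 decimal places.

1.436

Per-group SEs: s₁/√n₁ = 10.9/√233 = 0.7141, s₂/√n₂ = 7.1/√203 = 0.4983.
Unpooled SE of the difference: √(0.50993881 + 0.24830289) = 0.8708.
Margin of error = t* · SE = 1.649 × 0.8708 = 1.4359.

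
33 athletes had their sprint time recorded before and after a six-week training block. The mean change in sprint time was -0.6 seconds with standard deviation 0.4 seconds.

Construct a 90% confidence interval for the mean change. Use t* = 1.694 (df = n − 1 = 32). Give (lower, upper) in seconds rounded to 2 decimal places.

(-0.72, -0.48)

This is a matched-pairs design, so SE = s_d/√n = 0.4/√33 = 0.0696.
Margin = 1.694 × 0.0696 = 0.1179; the interval is -0.6 ± 0.1179 = (-0.72, -0.48).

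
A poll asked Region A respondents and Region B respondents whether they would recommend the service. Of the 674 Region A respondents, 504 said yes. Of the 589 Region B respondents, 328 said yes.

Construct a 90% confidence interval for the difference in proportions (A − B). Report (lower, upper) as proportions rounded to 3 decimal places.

(0.147, 0.234)

p̂₁ = 504/674 = 0.7478 and p̂₂ = 328/589 = 0.5569.
SE₁ = √(p̂₁(1−p̂₁)/n₁) = √(0.7478·0.2522/674) = 0.01673; SE₂ = √(0.5569·0.4431/589) = 0.02047.
Independent samples: SE of the difference = √(SE₁² + SE₂²) = √(0.0002798929 + 0.0004190209) = 0.02644.
z* for 90% confidence is 1.645, so the margin of error is 1.645 × 0.02644 = 0.04349.
Point estimate p̂₁ − p̂₂ = 0.7478 − 0.5569 = 0.1909.
0.1909 ± 0.04349 → (0.147, 0.234).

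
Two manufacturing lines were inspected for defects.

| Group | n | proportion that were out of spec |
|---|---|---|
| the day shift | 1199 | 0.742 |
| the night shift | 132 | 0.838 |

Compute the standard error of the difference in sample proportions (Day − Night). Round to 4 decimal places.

Each SE is √(p̂(1−p̂)/n): √(0.7420·0.2580/1199) = 0.01264 and √(0.8380·0.1620/132) = 0.03207.
SE(p̂₁ − p̂₂) = √(SE₁² + SE₂²) = √(0.0001597696 + 0.0010284849) = 0.03447, since the two samples are independent.

0.0345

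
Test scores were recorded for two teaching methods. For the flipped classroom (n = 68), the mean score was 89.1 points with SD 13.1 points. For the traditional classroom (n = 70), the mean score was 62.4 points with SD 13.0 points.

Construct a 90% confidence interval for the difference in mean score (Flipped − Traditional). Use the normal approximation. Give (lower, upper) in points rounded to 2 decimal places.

SE₁ = s₁/√n₁ = 13.1/√68 = 1.5886; SE₂ = 13.0/√70 = 1.5538.
Independent samples, unequal variances: SE_diff = √(SE₁² + SE₂²) = √(2.52364996 + 2.41429444) = 2.2221.
z* = 1.645, so margin of error = 1.645 × 2.2221 = 3.6554.
Difference in means = 89.1 − 62.4 = 26.7000.
26.7000 ± 3.6554 → (23.04, 30.36).

(23.04, 30.36)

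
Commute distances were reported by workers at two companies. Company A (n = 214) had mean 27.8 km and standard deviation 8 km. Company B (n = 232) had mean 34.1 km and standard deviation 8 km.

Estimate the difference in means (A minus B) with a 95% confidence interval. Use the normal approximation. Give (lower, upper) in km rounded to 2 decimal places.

Standard errors of each mean: 8/√214 = 0.5469 and 8/√232 = 0.5252.
SE(x̄₁ − x̄₂) = √(0.5469² + 0.5252²) = 0.7582 for independent samples with unequal variances.
With z* = 1.960, the margin is 1.960 × 0.7582 = 1.4861.
x̄₁ − x̄₂ = 27.8 − 34.1 = -6.3000; the interval is -6.3000 ± 1.4861 = (-7.79, -4.81).

(-7.79, -4.81)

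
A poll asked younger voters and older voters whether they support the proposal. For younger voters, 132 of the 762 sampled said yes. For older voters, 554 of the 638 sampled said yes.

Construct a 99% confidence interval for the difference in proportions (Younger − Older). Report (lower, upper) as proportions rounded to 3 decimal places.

(-0.744, -0.646)

First, p̂₁ = 132/762 = 0.1732; p̂₂ = 554/638 = 0.8683.
The two standard errors are √(0.1732×0.8268/762) = 0.01371 and √(0.8683×0.1317/638) = 0.01339.
Because the samples are independent, SE_diff = √(0.01371² + 0.01339²) = 0.01916.
Using z* = 2.576 for 99%, ME = 2.576 × 0.01916 = 0.04936.
p̂₁ − p̂₂ = -0.6951; interval -0.6951 ± 0.04936 gives (-0.744, -0.646).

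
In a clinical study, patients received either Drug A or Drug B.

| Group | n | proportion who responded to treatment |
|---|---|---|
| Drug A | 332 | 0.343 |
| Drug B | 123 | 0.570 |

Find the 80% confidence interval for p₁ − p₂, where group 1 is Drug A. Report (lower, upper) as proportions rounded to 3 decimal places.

(-0.293, -0.161)

SE₁ = √(p̂₁(1−p̂₁)/n₁) = √(0.3430·0.6570/332) = 0.02605; SE₂ = √(0.5700·0.4300/123) = 0.04464.
Independent samples: SE of the difference = √(SE₁² + SE₂²) = √(0.0006786025 + 0.0019927296) = 0.05168.
z* for 80% confidence is 1.282, so the margin of error is 1.282 × 0.05168 = 0.06625.
Point estimate p̂₁ − p̂₂ = 0.3430 − 0.5700 = -0.2270.
-0.2270 ± 0.06625 → (-0.293, -0.161).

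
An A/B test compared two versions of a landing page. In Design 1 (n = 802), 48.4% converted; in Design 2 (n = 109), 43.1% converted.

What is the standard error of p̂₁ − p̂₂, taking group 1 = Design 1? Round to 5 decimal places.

0.05061

SE₁ = √(p̂₁(1−p̂₁)/n₁) = √(0.4840·0.5160/802) = 0.01765; SE₂ = √(0.4310·0.5690/109) = 0.04743.
Independent samples: SE of the difference = √(SE₁² + SE₂²) = √(0.0003115225 + 0.0022496049) = 0.05061.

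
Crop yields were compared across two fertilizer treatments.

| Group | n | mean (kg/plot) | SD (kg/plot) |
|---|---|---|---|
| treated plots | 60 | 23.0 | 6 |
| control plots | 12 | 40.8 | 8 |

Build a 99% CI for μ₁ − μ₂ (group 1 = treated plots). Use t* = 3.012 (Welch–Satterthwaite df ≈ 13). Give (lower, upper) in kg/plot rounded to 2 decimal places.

SE₁ = s₁/√n₁ = 6/√60 = 0.7746; SE₂ = 8/√12 = 2.3094.
Independent samples, unequal variances: SE_diff = √(SE₁² + SE₂²) = √(0.60000516 + 5.33332836) = 2.4358.
t* = 3.012, so margin of error = 3.012 × 2.4358 = 7.3366.
Difference in means = 23.0 − 40.8 = -17.8000.
-17.8000 ± 7.3366 → (-25.14, -10.46).

(-25.14, -10.46)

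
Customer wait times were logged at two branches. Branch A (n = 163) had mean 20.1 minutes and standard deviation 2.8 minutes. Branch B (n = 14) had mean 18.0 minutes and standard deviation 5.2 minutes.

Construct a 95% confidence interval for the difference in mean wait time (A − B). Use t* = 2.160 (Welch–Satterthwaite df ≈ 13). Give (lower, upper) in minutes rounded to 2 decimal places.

(-0.94, 5.14)

Per-group SEs: s₁/√n₁ = 2.8/√163 = 0.2193, s₂/√n₂ = 5.2/√14 = 1.3898.
Unpooled SE of the difference: √(0.04809249 + 1.93154404) = 1.4070.
Margin of error = t* · SE = 2.160 × 1.4070 = 3.0391.
x̄₁ − x̄₂ = 20.1 − 18.0 = 2.1000.
CI: 2.1000 ± 3.0391 = (-0.94, 5.14).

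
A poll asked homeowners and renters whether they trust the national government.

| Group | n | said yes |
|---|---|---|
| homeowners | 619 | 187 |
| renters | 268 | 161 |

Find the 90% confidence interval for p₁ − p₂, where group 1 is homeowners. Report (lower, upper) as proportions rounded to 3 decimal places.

(-0.356, -0.241)

Sample proportions: 187/619 = 0.3021, 161/268 = 0.6007.
Each SE is √(p̂(1−p̂)/n): √(0.3021·0.6979/619) = 0.01846 and √(0.6007·0.3993/268) = 0.02992.
SE(p̂₁ − p̂₂) = √(SE₁² + SE₂²) = √(0.0003407716 + 0.0008952064) = 0.03516, since the two samples are independent.
At 90% confidence z* = 1.645; margin = 1.645 × 0.03516 = 0.05784.
The difference is 0.3021 − 0.6007 = -0.2986, so the interval is -0.2986 ± 0.05784 = (-0.356, -0.241).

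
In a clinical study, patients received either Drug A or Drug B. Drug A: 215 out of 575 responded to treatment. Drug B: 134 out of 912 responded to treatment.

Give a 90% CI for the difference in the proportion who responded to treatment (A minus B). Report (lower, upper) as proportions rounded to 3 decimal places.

(0.189, 0.265)

p̂₁ = 215/575 = 0.3739 and p̂₂ = 134/912 = 0.1469.
SE₁ = √(p̂₁(1−p̂₁)/n₁) = √(0.3739·0.6261/575) = 0.02018; SE₂ = √(0.1469·0.8531/912) = 0.01172.
Independent samples: SE of the difference = √(SE₁² + SE₂²) = √(0.0004072324 + 0.0001373584) = 0.02334.
z* for 90% confidence is 1.645, so the margin of error is 1.645 × 0.02334 = 0.03839.
Point estimate p̂₁ − p̂₂ = 0.3739 − 0.1469 = 0.2270.
0.2270 ± 0.03839 → (0.189, 0.265).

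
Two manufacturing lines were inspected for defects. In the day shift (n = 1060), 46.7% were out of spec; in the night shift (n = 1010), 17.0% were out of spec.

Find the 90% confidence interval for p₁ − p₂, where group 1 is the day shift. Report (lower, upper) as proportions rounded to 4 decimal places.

(0.2652, 0.3288)

Each SE is √(p̂(1−p̂)/n): √(0.4670·0.5330/1060) = 0.01532 and √(0.1700·0.8300/1010) = 0.01182.
SE(p̂₁ − p̂₂) = √(SE₁² + SE₂²) = √(0.0002347024 + 0.0001397124) = 0.01935, since the two samples are independent.
At 90% confidence z* = 1.645; margin = 1.645 × 0.01935 = 0.03183.
The difference is 0.4670 − 0.1700 = 0.2970, so the interval is 0.2970 ± 0.03183 = (0.2652, 0.3288).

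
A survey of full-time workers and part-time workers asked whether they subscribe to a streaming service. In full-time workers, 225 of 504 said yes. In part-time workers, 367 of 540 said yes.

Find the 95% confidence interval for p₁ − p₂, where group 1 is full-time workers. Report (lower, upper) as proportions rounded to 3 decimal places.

(-0.292, -0.175)

Sample proportions: 225/504 = 0.4464, 367/540 = 0.6796.
Each SE is √(p̂(1−p̂)/n): √(0.4464·0.5536/504) = 0.02214 and √(0.6796·0.3204/540) = 0.02008.
SE(p̂₁ − p̂₂) = √(SE₁² + SE₂²) = √(0.0004901796 + 0.0004032064) = 0.02989, since the two samples are independent.
At 95% confidence z* = 1.960; margin = 1.960 × 0.02989 = 0.05858.
The difference is 0.4464 − 0.6796 = -0.2332, so the interval is -0.2332 ± 0.05858 = (-0.292, -0.175).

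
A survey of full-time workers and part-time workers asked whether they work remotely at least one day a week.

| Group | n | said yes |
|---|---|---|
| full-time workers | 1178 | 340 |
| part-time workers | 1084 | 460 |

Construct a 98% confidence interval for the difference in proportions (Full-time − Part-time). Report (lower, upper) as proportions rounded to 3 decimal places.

(-0.182, -0.089)

Sample proportions: 340/1178 = 0.2886, 460/1084 = 0.4244.
Each SE is √(p̂(1−p̂)/n): √(0.2886·0.7114/1178) = 0.01320 and √(0.4244·0.5756/1084) = 0.01501.
SE(p̂₁ − p̂₂) = √(SE₁² + SE₂²) = √(0.00017424 + 0.0002253001) = 0.01999, since the two samples are independent.
At 98% confidence z* = 2.326; margin = 2.326 × 0.01999 = 0.04650.
The difference is 0.2886 − 0.4244 = -0.1358, so the interval is -0.1358 ± 0.04650 = (-0.182, -0.089).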